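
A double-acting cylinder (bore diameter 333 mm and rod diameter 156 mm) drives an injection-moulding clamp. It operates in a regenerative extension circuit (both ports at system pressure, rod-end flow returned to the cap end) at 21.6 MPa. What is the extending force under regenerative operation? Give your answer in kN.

F ≈ 413 kN

With equal pressure on both faces, forces on the annular region cancel; the net push is pressure × rod cross-section.
Rod cross-section A_rod = π/4 × (156 mm)² = 19110 mm^2
F = P × A_rod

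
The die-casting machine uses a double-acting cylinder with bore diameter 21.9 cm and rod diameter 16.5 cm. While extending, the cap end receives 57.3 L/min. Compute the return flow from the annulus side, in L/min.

Q_out ≈ 24.8 L/min

Cap-side area A_cap = π/4 × (21.9 cm)² = 376.7 cm^2
Rod-side annular area A_ann = π/4 × (21.9² − 16.5²) = 162.9 cm^2
Piston speed v = Q_in/A_cap; rod-end outflow Q_out = v × A_ann = Q_in × A_ann/A_cap.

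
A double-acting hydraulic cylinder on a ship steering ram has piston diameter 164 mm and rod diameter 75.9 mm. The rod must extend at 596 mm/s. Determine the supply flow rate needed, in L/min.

Cap-side area A_cap = π/4 × (164 mm)² = 21120 mm^2
Q = A × v

Q ≈ 755 L/min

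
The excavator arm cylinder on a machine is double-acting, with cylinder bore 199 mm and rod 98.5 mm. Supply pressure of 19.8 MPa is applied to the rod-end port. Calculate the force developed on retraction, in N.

F ≈ 4.65e5 N

Rod-side annular area A_ann = π/4 × (199² − 98.5²) = 23480 mm^2
On retraction the pressure acts on the annular area (bore minus rod).
F = P × A_ann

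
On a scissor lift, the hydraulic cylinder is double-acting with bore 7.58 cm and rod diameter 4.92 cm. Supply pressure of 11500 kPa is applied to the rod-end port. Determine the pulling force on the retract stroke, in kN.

F ≈ 30.0 kN

Rod-side annular area A_ann = π/4 × (7.58² − 4.92²) = 26.11 cm^2
On retraction the pressure acts on the annular area (bore minus rod).
F = P × A_ann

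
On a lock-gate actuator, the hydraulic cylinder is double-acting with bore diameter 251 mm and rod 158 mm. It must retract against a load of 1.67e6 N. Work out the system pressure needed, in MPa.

P ≈ 55.9 MPa

Rod-side annular area A_ann = π/4 × (251² − 158²) = 29870 mm^2
Retraction: pressure acts on the annular area.
P = F / A = 1.67e6 N / A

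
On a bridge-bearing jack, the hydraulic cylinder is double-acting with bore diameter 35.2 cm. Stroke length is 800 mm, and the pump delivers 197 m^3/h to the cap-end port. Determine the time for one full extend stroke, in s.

Cap-side area A_cap = π/4 × (35.2 cm)² = 973.1 cm^2
Swept volume V = A × L; t = V / Q = A·L / Q

t ≈ 1.42 s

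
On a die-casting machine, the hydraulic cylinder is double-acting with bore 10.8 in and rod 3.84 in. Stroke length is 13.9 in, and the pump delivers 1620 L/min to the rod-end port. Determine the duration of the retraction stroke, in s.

Rod-side annular area A_ann = π/4 × (10.8² − 3.84²) = 80.03 in^2
Swept volume V = A × L; t = V / Q = A·L / Q

t ≈ 0.675 s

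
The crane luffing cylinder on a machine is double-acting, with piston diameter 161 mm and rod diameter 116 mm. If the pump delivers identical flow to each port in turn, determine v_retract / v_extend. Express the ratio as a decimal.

v_ret/v_ext ≈ 2.08

Cap-side area A_cap = π/4 × (161 mm)² = 20360 mm^2
Rod-side annular area A_ann = π/4 × (161² − 116²) = 9790 mm^2
For equal Q, v ∝ 1/A, so v_ret/v_ext = A_cap/A_ann.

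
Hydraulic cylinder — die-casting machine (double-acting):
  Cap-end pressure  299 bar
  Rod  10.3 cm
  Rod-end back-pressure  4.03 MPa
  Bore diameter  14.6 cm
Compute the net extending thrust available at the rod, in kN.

F ≈ 467 kN

Cap-side area A_cap = π/4 × (14.6 cm)² = 167.4 cm^2
Rod-side annular area A_ann = π/4 × (14.6² − 10.3²) = 84.09 cm^2
Net thrust = P_cap·A_cap − P_rod·A_ann = 500.6 kN − 33.89 kN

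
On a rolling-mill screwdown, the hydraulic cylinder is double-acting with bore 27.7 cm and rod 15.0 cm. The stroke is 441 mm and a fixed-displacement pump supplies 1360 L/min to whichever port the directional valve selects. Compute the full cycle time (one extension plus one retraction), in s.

Cap-side area A_cap = π/4 × (27.7 cm)² = 602.6 cm^2
Rod-side annular area A_ann = π/4 × (27.7² − 15.0²) = 425.9 cm^2
t_ext = A_cap·L/Q = 1.172 s
t_ret = A_ann·L/Q = 0.8287 s
t_cycle = t_ext + t_ret

t ≈ 2.00 s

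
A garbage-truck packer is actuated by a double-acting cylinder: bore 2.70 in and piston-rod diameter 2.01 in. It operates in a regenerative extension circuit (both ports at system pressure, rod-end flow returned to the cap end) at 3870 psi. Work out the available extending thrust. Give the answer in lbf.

F ≈ 12300 lbf

With equal pressure on both faces, forces on the annular region cancel; the net push is pressure × rod cross-section.
Rod cross-section A_rod = π/4 × (2.01 in)² = 3.173 in^2
F = P × A_rod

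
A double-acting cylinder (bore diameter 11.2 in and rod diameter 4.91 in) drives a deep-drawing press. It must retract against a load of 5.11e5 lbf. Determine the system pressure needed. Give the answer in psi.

Rod-side annular area A_ann = π/4 × (11.2² − 4.91²) = 79.59 in^2
Retraction: pressure acts on the annular area.
P = F / A = 5.11e5 lbf / A

P ≈ 6420 psi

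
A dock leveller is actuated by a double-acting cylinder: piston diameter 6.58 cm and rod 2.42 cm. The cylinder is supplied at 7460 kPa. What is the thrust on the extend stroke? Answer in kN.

Cap-side area A_cap = π/4 × (6.58 cm)² = 34.00 cm^2
F = P × A_cap = 7460 kPa × A_cap

F ≈ 25.4 kN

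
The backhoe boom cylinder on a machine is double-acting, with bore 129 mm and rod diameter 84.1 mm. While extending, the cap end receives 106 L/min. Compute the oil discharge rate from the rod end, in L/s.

Q_out ≈ 1.02 L/s

Cap-side area A_cap = π/4 × (129 mm)² = 13070 mm^2
Rod-side annular area A_ann = π/4 × (129² − 84.1²) = 7515 mm^2
Piston speed v = Q_in/A_cap; rod-end outflow Q_out = v × A_ann = Q_in × A_ann/A_cap.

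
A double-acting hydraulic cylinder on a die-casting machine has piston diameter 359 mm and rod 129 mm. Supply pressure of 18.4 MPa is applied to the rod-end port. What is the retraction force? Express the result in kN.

F ≈ 1620 kN

Rod-side annular area A_ann = π/4 × (359² − 129²) = 88150 mm^2
On retraction the pressure acts on the annular area (bore minus rod).
F = P × A_ann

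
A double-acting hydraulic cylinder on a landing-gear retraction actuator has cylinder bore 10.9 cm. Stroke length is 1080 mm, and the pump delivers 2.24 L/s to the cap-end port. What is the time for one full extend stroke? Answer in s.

t ≈ 4.50 s

Cap-side area A_cap = π/4 × (10.9 cm)² = 93.31 cm^2
Swept volume V = A × L; t = V / Q = A·L / Q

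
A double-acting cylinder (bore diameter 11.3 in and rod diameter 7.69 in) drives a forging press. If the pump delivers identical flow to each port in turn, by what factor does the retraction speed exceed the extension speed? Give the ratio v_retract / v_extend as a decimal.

v_ret/v_ext ≈ 1.86

Cap-side area A_cap = π/4 × (11.3 in)² = 100.3 in^2
Rod-side annular area A_ann = π/4 × (11.3² − 7.69²) = 53.84 in^2
For equal Q, v ∝ 1/A, so v_ret/v_ext = A_cap/A_ann.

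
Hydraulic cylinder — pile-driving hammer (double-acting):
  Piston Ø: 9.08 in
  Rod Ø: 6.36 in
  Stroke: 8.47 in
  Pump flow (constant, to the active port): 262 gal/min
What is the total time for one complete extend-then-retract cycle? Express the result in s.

t ≈ 0.821 s

Cap-side area A_cap = π/4 × (9.08 in)² = 64.75 in^2
Rod-side annular area A_ann = π/4 × (9.08² − 6.36²) = 32.98 in^2
t_ext = A_cap·L/Q = 0.5437 s
t_ret = A_ann·L/Q = 0.2770 s
t_cycle = t_ext + t_ret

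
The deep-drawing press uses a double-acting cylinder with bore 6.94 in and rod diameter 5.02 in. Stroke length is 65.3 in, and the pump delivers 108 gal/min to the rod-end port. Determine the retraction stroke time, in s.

Rod-side annular area A_ann = π/4 × (6.94² − 5.02²) = 18.04 in^2
Swept volume V = A × L; t = V / Q = A·L / Q

t ≈ 2.83 s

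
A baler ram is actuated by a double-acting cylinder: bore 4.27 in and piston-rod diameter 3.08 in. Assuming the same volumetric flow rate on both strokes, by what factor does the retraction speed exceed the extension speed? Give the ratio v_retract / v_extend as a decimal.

Cap-side area A_cap = π/4 × (4.27 in)² = 14.32 in^2
Rod-side annular area A_ann = π/4 × (4.27² − 3.08²) = 6.869 in^2
For equal Q, v ∝ 1/A, so v_ret/v_ext = A_cap/A_ann.

v_ret/v_ext ≈ 2.08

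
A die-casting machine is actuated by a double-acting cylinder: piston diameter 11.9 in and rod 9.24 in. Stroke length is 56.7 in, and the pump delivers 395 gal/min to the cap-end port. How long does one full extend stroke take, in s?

Cap-side area A_cap = π/4 × (11.9 in)² = 111.2 in^2
Swept volume V = A × L; t = V / Q = A·L / Q

t ≈ 4.15 s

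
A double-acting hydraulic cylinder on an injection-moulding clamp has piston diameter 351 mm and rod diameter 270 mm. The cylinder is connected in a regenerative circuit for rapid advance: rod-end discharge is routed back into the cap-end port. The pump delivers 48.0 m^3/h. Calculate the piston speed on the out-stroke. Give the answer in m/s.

v ≈ 0.233 m/s

In regeneration the rod-end outflow joins the pump flow into the cap end, so the net volume the pump must supply per unit advance equals the rod cross-section area.
Rod cross-section A_rod = π/4 × (270 mm)² = 57260 mm^2
v = Q_pump / A_rod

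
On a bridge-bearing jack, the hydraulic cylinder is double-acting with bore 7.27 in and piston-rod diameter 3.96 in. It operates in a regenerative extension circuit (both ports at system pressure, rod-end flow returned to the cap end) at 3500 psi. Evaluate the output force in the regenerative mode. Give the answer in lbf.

F ≈ 43100 lbf

With equal pressure on both faces, forces on the annular region cancel; the net push is pressure × rod cross-section.
Rod cross-section A_rod = π/4 × (3.96 in)² = 12.32 in^2
F = P × A_rod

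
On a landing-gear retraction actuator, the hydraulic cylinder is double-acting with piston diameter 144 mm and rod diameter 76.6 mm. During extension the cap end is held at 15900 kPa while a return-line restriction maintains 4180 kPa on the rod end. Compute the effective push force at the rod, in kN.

F ≈ 210 kN

Cap-side area A_cap = π/4 × (144 mm)² = 16290 mm^2
Rod-side annular area A_ann = π/4 × (144² − 76.6²) = 11680 mm^2
Net thrust = P_cap·A_cap − P_rod·A_ann = 258.9 kN − 48.81 kN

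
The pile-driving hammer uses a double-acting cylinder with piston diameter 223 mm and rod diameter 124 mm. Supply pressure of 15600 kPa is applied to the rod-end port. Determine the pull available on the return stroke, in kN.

F ≈ 421 kN

Rod-side annular area A_ann = π/4 × (223² − 124²) = 26980 mm^2
On retraction the pressure acts on the annular area (bore minus rod).
F = P × A_ann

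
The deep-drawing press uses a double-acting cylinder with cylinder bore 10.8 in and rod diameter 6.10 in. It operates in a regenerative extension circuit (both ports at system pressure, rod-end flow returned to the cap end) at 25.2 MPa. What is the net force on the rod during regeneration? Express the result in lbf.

F ≈ 1.07e5 lbf

With equal pressure on both faces, forces on the annular region cancel; the net push is pressure × rod cross-section.
Rod cross-section A_rod = π/4 × (6.10 in)² = 29.22 in^2
F = P × A_rod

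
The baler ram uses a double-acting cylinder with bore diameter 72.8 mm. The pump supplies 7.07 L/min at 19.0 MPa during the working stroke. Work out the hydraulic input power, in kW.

Hydraulic power = P × Q

W ≈ 2.24 kW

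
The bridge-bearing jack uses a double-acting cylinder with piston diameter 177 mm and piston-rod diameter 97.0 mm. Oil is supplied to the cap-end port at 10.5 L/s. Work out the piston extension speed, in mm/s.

v ≈ 427 mm/s

Cap-side area A_cap = π/4 × (177 mm)² = 24610 mm^2
v = Q / A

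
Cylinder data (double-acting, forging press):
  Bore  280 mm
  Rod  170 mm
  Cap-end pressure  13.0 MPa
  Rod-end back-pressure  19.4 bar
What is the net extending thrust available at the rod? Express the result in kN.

Cap-side area A_cap = π/4 × (280 mm)² = 61580 mm^2
Rod-side annular area A_ann = π/4 × (280² − 170²) = 38880 mm^2
Net thrust = P_cap·A_cap − P_rod·A_ann = 800.5 kN − 75.42 kN

F ≈ 725 kN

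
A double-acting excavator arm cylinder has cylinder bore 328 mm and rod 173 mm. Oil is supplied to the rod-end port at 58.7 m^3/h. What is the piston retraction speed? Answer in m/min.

Rod-side annular area A_ann = π/4 × (328² − 173²) = 60990 mm^2
Flow into the rod-end port fills the annular volume.
v = Q / A

v ≈ 16.0 m/min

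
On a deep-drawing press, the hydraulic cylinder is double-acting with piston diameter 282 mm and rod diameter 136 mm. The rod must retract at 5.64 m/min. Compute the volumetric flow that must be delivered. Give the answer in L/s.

Q ≈ 4.51 L/s

Rod-side annular area A_ann = π/4 × (282² − 136²) = 47930 mm^2
Q = A × v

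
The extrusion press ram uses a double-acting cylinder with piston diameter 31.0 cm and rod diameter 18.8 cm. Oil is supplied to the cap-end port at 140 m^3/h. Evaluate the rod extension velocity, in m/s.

v ≈ 0.515 m/s

Cap-side area A_cap = π/4 × (31.0 cm)² = 754.8 cm^2
v = Q / A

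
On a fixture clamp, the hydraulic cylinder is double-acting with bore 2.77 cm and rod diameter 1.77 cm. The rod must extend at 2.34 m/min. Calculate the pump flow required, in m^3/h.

Cap-side area A_cap = π/4 × (2.77 cm)² = 6.026 cm^2
Q = A × v

Q ≈ 0.0846 m^3/h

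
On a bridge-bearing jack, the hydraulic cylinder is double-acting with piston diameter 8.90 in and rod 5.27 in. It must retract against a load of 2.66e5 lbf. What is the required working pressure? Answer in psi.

Rod-side annular area A_ann = π/4 × (8.90² − 5.27²) = 40.40 in^2
Retraction: pressure acts on the annular area.
P = F / A = 2.66e5 lbf / A

P ≈ 6580 psi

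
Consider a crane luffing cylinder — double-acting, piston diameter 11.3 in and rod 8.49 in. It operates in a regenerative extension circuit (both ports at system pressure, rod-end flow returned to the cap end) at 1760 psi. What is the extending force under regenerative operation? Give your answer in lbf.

With equal pressure on both faces, forces on the annular region cancel; the net push is pressure × rod cross-section.
Rod cross-section A_rod = π/4 × (8.49 in)² = 56.61 in^2
F = P × A_rod

F ≈ 99600 lbf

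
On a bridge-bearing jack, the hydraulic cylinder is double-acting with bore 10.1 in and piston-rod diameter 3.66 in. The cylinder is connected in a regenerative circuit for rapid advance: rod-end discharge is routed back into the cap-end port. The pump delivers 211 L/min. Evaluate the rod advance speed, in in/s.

In regeneration the rod-end outflow joins the pump flow into the cap end, so the net volume the pump must supply per unit advance equals the rod cross-section area.
Rod cross-section A_rod = π/4 × (3.66 in)² = 10.52 in^2
v = Q_pump / A_rod

v ≈ 20.4 in/s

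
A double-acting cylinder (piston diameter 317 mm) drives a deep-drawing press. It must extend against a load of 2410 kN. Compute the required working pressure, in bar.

P ≈ 305 bar

Cap-side area A_cap = π/4 × (317 mm)² = 78920 mm^2
P = F / A = 2410 kN / A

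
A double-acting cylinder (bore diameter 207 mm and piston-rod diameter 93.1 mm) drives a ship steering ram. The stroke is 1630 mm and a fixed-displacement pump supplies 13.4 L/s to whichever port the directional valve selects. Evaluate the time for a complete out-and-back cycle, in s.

t ≈ 7.36 s

Cap-side area A_cap = π/4 × (207 mm)² = 33650 mm^2
Rod-side annular area A_ann = π/4 × (207² − 93.1²) = 26850 mm^2
t_ext = A_cap·L/Q = 4.094 s
t_ret = A_ann·L/Q = 3.266 s
t_cycle = t_ext + t_ret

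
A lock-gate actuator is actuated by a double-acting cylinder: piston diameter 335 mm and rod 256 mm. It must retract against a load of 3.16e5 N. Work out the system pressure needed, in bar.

P ≈ 86.2 bar

Rod-side annular area A_ann = π/4 × (335² − 256²) = 36670 mm^2
Retraction: pressure acts on the annular area.
P = F / A = 3.16e5 N / A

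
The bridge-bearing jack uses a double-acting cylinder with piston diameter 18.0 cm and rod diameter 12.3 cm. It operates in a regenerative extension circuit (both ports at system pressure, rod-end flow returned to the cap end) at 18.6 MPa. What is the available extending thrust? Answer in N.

With equal pressure on both faces, forces on the annular region cancel; the net push is pressure × rod cross-section.
Rod cross-section A_rod = π/4 × (12.3 cm)² = 118.8 cm^2
F = P × A_rod

F ≈ 2.21e5 N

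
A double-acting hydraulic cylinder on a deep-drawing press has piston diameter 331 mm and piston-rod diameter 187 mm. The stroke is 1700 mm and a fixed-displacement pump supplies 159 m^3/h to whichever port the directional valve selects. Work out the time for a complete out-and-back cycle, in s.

t ≈ 5.57 s

Cap-side area A_cap = π/4 × (331 mm)² = 86050 mm^2
Rod-side annular area A_ann = π/4 × (331² − 187²) = 58580 mm^2
t_ext = A_cap·L/Q = 3.312 s
t_ret = A_ann·L/Q = 2.255 s
t_cycle = t_ext + t_ret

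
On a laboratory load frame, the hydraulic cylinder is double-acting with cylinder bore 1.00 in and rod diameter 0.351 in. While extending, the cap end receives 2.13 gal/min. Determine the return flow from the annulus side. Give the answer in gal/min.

Q_out ≈ 1.87 gal/min

Cap-side area A_cap = π/4 × (1.00 in)² = 0.7854 in^2
Rod-side annular area A_ann = π/4 × (1.00² − 0.351²) = 0.6886 in^2
Piston speed v = Q_in/A_cap; rod-end outflow Q_out = v × A_ann = Q_in × A_ann/A_cap.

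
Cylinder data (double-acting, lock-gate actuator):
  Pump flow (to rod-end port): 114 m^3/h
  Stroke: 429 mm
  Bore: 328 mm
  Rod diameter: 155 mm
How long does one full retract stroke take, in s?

Rod-side annular area A_ann = π/4 × (328² − 155²) = 65630 mm^2
Swept volume V = A × L; t = V / Q = A·L / Q

t ≈ 0.889 s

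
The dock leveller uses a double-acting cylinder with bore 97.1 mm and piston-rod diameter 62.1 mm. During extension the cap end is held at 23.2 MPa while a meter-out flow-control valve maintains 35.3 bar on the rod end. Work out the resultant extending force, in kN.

Cap-side area A_cap = π/4 × (97.1 mm)² = 7405 mm^2
Rod-side annular area A_ann = π/4 × (97.1² − 62.1²) = 4376 mm^2
Net thrust = P_cap·A_cap − P_rod·A_ann = 171.8 kN − 15.45 kN

F ≈ 156 kN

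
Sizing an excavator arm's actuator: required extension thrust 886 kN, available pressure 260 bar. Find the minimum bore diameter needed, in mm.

Extension force acts on the full piston face: F = P × (π/4)D².
D = √(4F / (πP)) = √(4 × 886 kN / (π × 260 bar))

D ≈ 208 mm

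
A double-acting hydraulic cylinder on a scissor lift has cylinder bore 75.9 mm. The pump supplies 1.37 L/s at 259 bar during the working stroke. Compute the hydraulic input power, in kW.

Hydraulic power = P × Q

W ≈ 35.5 kW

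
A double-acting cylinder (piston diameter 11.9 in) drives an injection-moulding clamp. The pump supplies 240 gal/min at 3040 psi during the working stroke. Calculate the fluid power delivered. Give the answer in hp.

W ≈ 426 hp

Hydraulic power = P × Q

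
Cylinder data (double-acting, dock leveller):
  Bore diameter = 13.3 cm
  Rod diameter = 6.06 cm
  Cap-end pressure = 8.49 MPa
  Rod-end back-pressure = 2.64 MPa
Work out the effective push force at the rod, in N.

Cap-side area A_cap = π/4 × (13.3 cm)² = 138.9 cm^2
Rod-side annular area A_ann = π/4 × (13.3² − 6.06²) = 110.1 cm^2
Net thrust = P_cap·A_cap − P_rod·A_ann = 1.180e5 N − 29060 N

F ≈ 88900 N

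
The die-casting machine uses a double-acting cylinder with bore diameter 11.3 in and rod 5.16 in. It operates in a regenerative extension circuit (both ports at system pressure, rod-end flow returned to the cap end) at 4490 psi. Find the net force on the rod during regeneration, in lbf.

With equal pressure on both faces, forces on the annular region cancel; the net push is pressure × rod cross-section.
Rod cross-section A_rod = π/4 × (5.16 in)² = 20.91 in^2
F = P × A_rod

F ≈ 93900 lbf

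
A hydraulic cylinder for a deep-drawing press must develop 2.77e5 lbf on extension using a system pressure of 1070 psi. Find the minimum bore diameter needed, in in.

Extension force acts on the full piston face: F = P × (π/4)D².
D = √(4F / (πP)) = √(4 × 2.77e5 lbf / (π × 1070 psi))

D ≈ 18.2 in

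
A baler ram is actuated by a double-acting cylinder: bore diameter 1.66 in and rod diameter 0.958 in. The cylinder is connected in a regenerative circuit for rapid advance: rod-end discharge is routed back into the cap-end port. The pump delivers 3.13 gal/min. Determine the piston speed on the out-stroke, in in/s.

v ≈ 16.7 in/s

In regeneration the rod-end outflow joins the pump flow into the cap end, so the net volume the pump must supply per unit advance equals the rod cross-section area.
Rod cross-section A_rod = π/4 × (0.958 in)² = 0.7208 in^2
v = Q_pump / A_rod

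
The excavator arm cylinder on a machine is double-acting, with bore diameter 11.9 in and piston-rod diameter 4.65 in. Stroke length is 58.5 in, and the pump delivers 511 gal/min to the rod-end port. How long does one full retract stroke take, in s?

t ≈ 2.80 s

Rod-side annular area A_ann = π/4 × (11.9² − 4.65²) = 94.24 in^2
Swept volume V = A × L; t = V / Q = A·L / Q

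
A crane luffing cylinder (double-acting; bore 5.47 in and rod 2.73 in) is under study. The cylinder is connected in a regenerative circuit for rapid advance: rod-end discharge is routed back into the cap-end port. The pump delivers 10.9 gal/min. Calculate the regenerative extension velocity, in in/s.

v ≈ 7.17 in/s

In regeneration the rod-end outflow joins the pump flow into the cap end, so the net volume the pump must supply per unit advance equals the rod cross-section area.
Rod cross-section A_rod = π/4 × (2.73 in)² = 5.853 in^2
v = Q_pump / A_rod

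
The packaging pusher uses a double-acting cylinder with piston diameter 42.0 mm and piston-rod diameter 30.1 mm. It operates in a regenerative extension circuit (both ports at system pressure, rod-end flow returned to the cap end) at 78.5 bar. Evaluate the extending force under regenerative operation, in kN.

With equal pressure on both faces, forces on the annular region cancel; the net push is pressure × rod cross-section.
Rod cross-section A_rod = π/4 × (30.1 mm)² = 711.6 mm^2
F = P × A_rod

F ≈ 5.59 kN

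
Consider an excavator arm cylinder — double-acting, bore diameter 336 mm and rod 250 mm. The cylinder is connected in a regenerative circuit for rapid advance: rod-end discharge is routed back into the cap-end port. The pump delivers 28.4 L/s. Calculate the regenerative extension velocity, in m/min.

v ≈ 34.7 m/min

In regeneration the rod-end outflow joins the pump flow into the cap end, so the net volume the pump must supply per unit advance equals the rod cross-section area.
Rod cross-section A_rod = π/4 × (250 mm)² = 49090 mm^2
v = Q_pump / A_rod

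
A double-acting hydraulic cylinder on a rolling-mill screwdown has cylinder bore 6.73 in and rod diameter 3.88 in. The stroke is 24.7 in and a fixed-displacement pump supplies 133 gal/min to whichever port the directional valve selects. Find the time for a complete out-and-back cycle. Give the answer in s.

t ≈ 2.86 s

Cap-side area A_cap = π/4 × (6.73 in)² = 35.57 in^2
Rod-side annular area A_ann = π/4 × (6.73² − 3.88²) = 23.75 in^2
t_ext = A_cap·L/Q = 1.716 s
t_ret = A_ann·L/Q = 1.146 s
t_cycle = t_ext + t_ret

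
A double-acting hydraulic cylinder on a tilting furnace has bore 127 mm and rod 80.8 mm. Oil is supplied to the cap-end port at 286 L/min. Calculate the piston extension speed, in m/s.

v ≈ 0.376 m/s

Cap-side area A_cap = π/4 × (127 mm)² = 12670 mm^2
v = Q / A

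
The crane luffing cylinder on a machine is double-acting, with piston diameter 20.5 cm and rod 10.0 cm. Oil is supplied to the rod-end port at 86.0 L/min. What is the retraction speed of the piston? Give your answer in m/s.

Rod-side annular area A_ann = π/4 × (20.5² − 10.0²) = 251.5 cm^2
Flow into the rod-end port fills the annular volume.
v = Q / A

v ≈ 0.0570 m/s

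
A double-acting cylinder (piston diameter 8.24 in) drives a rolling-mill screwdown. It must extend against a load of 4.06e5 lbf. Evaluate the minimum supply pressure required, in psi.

Cap-side area A_cap = π/4 × (8.24 in)² = 53.33 in^2
P = F / A = 4.06e5 lbf / A

P ≈ 7610 psi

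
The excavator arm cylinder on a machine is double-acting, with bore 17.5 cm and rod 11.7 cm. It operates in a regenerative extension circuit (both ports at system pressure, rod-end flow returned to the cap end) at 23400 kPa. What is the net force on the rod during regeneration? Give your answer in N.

F ≈ 2.52e5 N

With equal pressure on both faces, forces on the annular region cancel; the net push is pressure × rod cross-section.
Rod cross-section A_rod = π/4 × (11.7 cm)² = 107.5 cm^2
F = P × A_rod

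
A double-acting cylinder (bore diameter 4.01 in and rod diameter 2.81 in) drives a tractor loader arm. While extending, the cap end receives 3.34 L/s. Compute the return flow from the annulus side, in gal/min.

Q_out ≈ 26.9 gal/min

Cap-side area A_cap = π/4 × (4.01 in)² = 12.63 in^2
Rod-side annular area A_ann = π/4 × (4.01² − 2.81²) = 6.428 in^2
Piston speed v = Q_in/A_cap; rod-end outflow Q_out = v × A_ann = Q_in × A_ann/A_cap.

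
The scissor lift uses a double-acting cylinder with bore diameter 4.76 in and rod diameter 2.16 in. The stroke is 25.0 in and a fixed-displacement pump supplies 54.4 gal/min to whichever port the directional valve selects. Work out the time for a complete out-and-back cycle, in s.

t ≈ 3.81 s

Cap-side area A_cap = π/4 × (4.76 in)² = 17.80 in^2
Rod-side annular area A_ann = π/4 × (4.76² − 2.16²) = 14.13 in^2
t_ext = A_cap·L/Q = 2.124 s
t_ret = A_ann·L/Q = 1.687 s
t_cycle = t_ext + t_ret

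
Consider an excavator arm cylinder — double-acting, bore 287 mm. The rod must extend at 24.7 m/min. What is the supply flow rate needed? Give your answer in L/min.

Cap-side area A_cap = π/4 × (287 mm)² = 64690 mm^2
Q = A × v

Q ≈ 1600 L/min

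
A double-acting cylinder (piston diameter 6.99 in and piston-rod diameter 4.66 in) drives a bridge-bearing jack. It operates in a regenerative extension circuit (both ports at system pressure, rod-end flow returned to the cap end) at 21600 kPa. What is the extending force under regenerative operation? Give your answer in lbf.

With equal pressure on both faces, forces on the annular region cancel; the net push is pressure × rod cross-section.
Rod cross-section A_rod = π/4 × (4.66 in)² = 17.06 in^2
F = P × A_rod

F ≈ 53400 lbf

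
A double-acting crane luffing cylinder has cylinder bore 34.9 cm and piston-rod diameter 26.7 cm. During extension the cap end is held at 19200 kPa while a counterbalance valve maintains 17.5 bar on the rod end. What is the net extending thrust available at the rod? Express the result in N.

F ≈ 1.77e6 N

Cap-side area A_cap = π/4 × (34.9 cm)² = 956.6 cm^2
Rod-side annular area A_ann = π/4 × (34.9² − 26.7²) = 396.7 cm^2
Net thrust = P_cap·A_cap − P_rod·A_ann = 1.837e6 N − 69430 N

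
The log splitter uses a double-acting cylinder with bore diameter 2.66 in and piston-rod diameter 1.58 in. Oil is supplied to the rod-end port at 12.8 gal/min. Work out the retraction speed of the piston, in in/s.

Rod-side annular area A_ann = π/4 × (2.66² − 1.58²) = 3.596 in^2
Flow into the rod-end port fills the annular volume.
v = Q / A

v ≈ 13.7 in/s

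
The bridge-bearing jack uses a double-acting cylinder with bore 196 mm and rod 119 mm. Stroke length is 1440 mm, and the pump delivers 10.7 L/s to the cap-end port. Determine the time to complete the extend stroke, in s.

t ≈ 4.06 s

Cap-side area A_cap = π/4 × (196 mm)² = 30170 mm^2
Swept volume V = A × L; t = V / Q = A·L / Q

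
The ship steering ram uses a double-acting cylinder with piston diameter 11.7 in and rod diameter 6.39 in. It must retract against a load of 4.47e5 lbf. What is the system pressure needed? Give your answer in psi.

Rod-side annular area A_ann = π/4 × (11.7² − 6.39²) = 75.44 in^2
Retraction: pressure acts on the annular area.
P = F / A = 4.47e5 lbf / A

P ≈ 5920 psi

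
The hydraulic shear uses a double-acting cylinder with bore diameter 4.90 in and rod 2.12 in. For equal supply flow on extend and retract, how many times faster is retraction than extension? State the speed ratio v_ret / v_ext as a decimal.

v_ret/v_ext ≈ 1.23

Cap-side area A_cap = π/4 × (4.90 in)² = 18.86 in^2
Rod-side annular area A_ann = π/4 × (4.90² − 2.12²) = 15.33 in^2
For equal Q, v ∝ 1/A, so v_ret/v_ext = A_cap/A_ann.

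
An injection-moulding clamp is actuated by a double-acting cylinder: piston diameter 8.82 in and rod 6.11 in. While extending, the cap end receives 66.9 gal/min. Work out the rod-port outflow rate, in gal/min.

Q_out ≈ 34.8 gal/min

Cap-side area A_cap = π/4 × (8.82 in)² = 61.10 in^2
Rod-side annular area A_ann = π/4 × (8.82² − 6.11²) = 31.78 in^2
Piston speed v = Q_in/A_cap; rod-end outflow Q_out = v × A_ann = Q_in × A_ann/A_cap.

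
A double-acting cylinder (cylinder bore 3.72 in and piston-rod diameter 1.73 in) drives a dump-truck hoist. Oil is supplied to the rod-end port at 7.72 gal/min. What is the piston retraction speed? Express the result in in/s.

v ≈ 3.49 in/s

Rod-side annular area A_ann = π/4 × (3.72² − 1.73²) = 8.518 in^2
Flow into the rod-end port fills the annular volume.
v = Q / A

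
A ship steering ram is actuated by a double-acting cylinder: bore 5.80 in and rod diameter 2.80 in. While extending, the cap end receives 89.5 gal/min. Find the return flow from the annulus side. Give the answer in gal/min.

Cap-side area A_cap = π/4 × (5.80 in)² = 26.42 in^2
Rod-side annular area A_ann = π/4 × (5.80² − 2.80²) = 20.26 in^2
Piston speed v = Q_in/A_cap; rod-end outflow Q_out = v × A_ann = Q_in × A_ann/A_cap.

Q_out ≈ 68.6 gal/min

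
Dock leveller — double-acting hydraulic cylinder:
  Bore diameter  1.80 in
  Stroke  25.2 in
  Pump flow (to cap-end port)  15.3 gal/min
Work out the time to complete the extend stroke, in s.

t ≈ 1.09 s

Cap-side area A_cap = π/4 × (1.80 in)² = 2.545 in^2
Swept volume V = A × L; t = V / Q = A·L / Q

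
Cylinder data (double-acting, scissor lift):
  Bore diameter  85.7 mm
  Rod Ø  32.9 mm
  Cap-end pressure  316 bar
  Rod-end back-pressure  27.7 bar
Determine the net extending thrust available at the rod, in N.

Cap-side area A_cap = π/4 × (85.7 mm)² = 5768 mm^2
Rod-side annular area A_ann = π/4 × (85.7² − 32.9²) = 4918 mm^2
Net thrust = P_cap·A_cap − P_rod·A_ann = 1.823e5 N − 13620 N

F ≈ 1.69e5 N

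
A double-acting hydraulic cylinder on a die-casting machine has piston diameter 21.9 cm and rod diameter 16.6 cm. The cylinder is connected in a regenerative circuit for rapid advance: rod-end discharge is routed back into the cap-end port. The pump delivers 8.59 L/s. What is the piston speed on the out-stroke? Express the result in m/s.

v ≈ 0.397 m/s

In regeneration the rod-end outflow joins the pump flow into the cap end, so the net volume the pump must supply per unit advance equals the rod cross-section area.
Rod cross-section A_rod = π/4 × (16.6 cm)² = 216.4 cm^2
v = Q_pump / A_rod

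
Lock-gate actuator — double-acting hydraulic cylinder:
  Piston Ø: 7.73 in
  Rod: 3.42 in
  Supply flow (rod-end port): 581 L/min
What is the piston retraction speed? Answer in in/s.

v ≈ 15.7 in/s

Rod-side annular area A_ann = π/4 × (7.73² − 3.42²) = 37.74 in^2
Flow into the rod-end port fills the annular volume.
v = Q / A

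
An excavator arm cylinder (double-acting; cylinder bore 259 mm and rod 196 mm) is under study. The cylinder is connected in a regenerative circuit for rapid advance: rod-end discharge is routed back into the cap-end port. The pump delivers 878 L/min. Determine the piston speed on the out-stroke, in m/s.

v ≈ 0.485 m/s

In regeneration the rod-end outflow joins the pump flow into the cap end, so the net volume the pump must supply per unit advance equals the rod cross-section area.
Rod cross-section A_rod = π/4 × (196 mm)² = 30170 mm^2
v = Q_pump / A_rod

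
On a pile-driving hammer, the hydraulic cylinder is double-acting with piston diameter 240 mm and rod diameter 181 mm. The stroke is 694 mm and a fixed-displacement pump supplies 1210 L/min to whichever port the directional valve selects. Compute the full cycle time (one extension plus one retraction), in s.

t ≈ 2.23 s

Cap-side area A_cap = π/4 × (240 mm)² = 45240 mm^2
Rod-side annular area A_ann = π/4 × (240² − 181²) = 19510 mm^2
t_ext = A_cap·L/Q = 1.557 s
t_ret = A_ann·L/Q = 0.6714 s
t_cycle = t_ext + t_ret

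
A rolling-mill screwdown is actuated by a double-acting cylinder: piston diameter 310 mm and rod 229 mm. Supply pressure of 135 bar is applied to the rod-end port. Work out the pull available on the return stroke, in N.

Rod-side annular area A_ann = π/4 × (310² − 229²) = 34290 mm^2
On retraction the pressure acts on the annular area (bore minus rod).
F = P × A_ann

F ≈ 4.63e5 N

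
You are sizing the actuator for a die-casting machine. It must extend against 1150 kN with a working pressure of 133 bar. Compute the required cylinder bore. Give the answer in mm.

Extension force acts on the full piston face: F = P × (π/4)D².
D = √(4F / (πP)) = √(4 × 1150 kN / (π × 133 bar))

D ≈ 332 mm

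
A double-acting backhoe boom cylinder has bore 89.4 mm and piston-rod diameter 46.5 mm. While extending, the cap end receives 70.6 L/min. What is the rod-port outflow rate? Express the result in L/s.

Cap-side area A_cap = π/4 × (89.4 mm)² = 6277 mm^2
Rod-side annular area A_ann = π/4 × (89.4² − 46.5²) = 4579 mm^2
Piston speed v = Q_in/A_cap; rod-end outflow Q_out = v × A_ann = Q_in × A_ann/A_cap.

Q_out ≈ 0.858 L/s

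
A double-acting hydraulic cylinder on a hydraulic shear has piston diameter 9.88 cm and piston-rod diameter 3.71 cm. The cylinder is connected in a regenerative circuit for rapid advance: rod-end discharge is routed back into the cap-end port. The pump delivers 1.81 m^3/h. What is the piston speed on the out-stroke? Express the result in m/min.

v ≈ 27.9 m/min

In regeneration the rod-end outflow joins the pump flow into the cap end, so the net volume the pump must supply per unit advance equals the rod cross-section area.
Rod cross-section A_rod = π/4 × (3.71 cm)² = 10.81 cm^2
v = Q_pump / A_rod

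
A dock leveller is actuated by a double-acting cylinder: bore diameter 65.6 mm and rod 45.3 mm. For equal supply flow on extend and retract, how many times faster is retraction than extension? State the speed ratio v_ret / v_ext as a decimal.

v_ret/v_ext ≈ 1.91

Cap-side area A_cap = π/4 × (65.6 mm)² = 3380 mm^2
Rod-side annular area A_ann = π/4 × (65.6² − 45.3²) = 1768 mm^2
For equal Q, v ∝ 1/A, so v_ret/v_ext = A_cap/A_ann.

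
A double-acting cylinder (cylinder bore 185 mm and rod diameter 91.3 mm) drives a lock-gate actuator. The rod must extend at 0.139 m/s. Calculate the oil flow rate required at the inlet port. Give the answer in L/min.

Cap-side area A_cap = π/4 × (185 mm)² = 26880 mm^2
Q = A × v

Q ≈ 224 L/min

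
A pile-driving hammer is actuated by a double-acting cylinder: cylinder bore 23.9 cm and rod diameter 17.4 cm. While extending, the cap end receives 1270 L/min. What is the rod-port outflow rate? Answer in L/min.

Q_out ≈ 597 L/min

Cap-side area A_cap = π/4 × (23.9 cm)² = 448.6 cm^2
Rod-side annular area A_ann = π/4 × (23.9² − 17.4²) = 210.8 cm^2
Piston speed v = Q_in/A_cap; rod-end outflow Q_out = v × A_ann = Q_in × A_ann/A_cap.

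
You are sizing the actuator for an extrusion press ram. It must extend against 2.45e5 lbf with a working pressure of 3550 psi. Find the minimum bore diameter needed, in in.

D ≈ 9.37 in

Extension force acts on the full piston face: F = P × (π/4)D².
D = √(4F / (πP)) = √(4 × 2.45e5 lbf / (π × 3550 psi))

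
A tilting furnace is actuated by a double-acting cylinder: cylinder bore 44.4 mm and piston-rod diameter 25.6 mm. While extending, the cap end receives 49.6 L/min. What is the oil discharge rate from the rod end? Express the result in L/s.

Cap-side area A_cap = π/4 × (44.4 mm)² = 1548 mm^2
Rod-side annular area A_ann = π/4 × (44.4² − 25.6²) = 1034 mm^2
Piston speed v = Q_in/A_cap; rod-end outflow Q_out = v × A_ann = Q_in × A_ann/A_cap.

Q_out ≈ 0.552 L/s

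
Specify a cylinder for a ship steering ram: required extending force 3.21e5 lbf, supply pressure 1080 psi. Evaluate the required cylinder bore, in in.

D ≈ 19.5 in

Extension force acts on the full piston face: F = P × (π/4)D².
D = √(4F / (πP)) = √(4 × 3.21e5 lbf / (π × 1080 psi))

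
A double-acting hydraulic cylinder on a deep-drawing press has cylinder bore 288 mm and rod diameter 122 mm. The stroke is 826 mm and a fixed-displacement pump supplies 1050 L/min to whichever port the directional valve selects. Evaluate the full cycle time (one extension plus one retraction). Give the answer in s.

Cap-side area A_cap = π/4 × (288 mm)² = 65140 mm^2
Rod-side annular area A_ann = π/4 × (288² − 122²) = 53450 mm^2
t_ext = A_cap·L/Q = 3.075 s
t_ret = A_ann·L/Q = 2.523 s
t_cycle = t_ext + t_ret

t ≈ 5.60 s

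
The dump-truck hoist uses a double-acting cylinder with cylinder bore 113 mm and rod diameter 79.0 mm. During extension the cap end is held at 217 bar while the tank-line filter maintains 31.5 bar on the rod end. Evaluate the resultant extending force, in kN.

Cap-side area A_cap = π/4 × (113 mm)² = 10030 mm^2
Rod-side annular area A_ann = π/4 × (113² − 79.0²) = 5127 mm^2
Net thrust = P_cap·A_cap − P_rod·A_ann = 217.6 kN − 16.15 kN

F ≈ 201 kN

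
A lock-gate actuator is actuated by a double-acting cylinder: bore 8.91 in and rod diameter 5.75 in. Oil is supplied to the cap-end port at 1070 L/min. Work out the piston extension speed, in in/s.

v ≈ 17.5 in/s

Cap-side area A_cap = π/4 × (8.91 in)² = 62.35 in^2
v = Q / A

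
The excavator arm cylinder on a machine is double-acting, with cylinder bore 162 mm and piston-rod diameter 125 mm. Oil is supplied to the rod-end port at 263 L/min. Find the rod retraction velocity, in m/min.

Rod-side annular area A_ann = π/4 × (162² − 125²) = 8340 mm^2
Flow into the rod-end port fills the annular volume.
v = Q / A

v ≈ 31.5 m/min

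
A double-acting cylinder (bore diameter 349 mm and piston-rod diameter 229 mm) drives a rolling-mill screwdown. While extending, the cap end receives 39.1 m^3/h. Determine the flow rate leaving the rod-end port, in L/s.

Q_out ≈ 6.18 L/s

Cap-side area A_cap = π/4 × (349 mm)² = 95660 mm^2
Rod-side annular area A_ann = π/4 × (349² − 229²) = 54480 mm^2
Piston speed v = Q_in/A_cap; rod-end outflow Q_out = v × A_ann = Q_in × A_ann/A_cap.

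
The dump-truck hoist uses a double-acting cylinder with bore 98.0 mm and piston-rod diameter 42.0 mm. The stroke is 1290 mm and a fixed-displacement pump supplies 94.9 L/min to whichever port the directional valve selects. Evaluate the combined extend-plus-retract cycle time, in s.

t ≈ 11.2 s

Cap-side area A_cap = π/4 × (98.0 mm)² = 7543 mm^2
Rod-side annular area A_ann = π/4 × (98.0² − 42.0²) = 6158 mm^2
t_ext = A_cap·L/Q = 6.152 s
t_ret = A_ann·L/Q = 5.022 s
t_cycle = t_ext + t_ret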